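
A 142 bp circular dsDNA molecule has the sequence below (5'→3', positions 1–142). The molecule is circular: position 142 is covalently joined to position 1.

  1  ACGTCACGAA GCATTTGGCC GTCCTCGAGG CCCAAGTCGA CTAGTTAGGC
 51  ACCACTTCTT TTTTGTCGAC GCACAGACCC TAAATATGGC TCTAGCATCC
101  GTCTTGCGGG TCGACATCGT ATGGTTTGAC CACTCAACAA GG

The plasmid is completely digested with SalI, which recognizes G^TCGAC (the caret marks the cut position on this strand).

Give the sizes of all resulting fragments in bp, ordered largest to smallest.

SalI sites (GTCGAC) start at positions 36, 65, 110.
SalI cuts after the first base of each site, so after positions 36, 65, 110.
Circular molecule, 3 cuts → 3 fragments:
  37–65 → 29 bp
  66–110 → 45 bp
  111–142 then 1–36 → 32 + 36 = 68 bp
Sorted largest to smallest: 68, 45, 29 bp.

68, 45, 29 bp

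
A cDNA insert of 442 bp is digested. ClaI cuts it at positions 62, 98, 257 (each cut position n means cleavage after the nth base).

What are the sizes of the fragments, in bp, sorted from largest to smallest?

185, 159, 62, 36 bp

Linear molecule, 3 cuts → 4 fragments:
  62 − 0 = 62 bp
  98 − 62 = 36 bp
  257 − 98 = 159 bp
  442 − 257 = 185 bp
Sorted largest to smallest: 185, 159, 62, 36 bp.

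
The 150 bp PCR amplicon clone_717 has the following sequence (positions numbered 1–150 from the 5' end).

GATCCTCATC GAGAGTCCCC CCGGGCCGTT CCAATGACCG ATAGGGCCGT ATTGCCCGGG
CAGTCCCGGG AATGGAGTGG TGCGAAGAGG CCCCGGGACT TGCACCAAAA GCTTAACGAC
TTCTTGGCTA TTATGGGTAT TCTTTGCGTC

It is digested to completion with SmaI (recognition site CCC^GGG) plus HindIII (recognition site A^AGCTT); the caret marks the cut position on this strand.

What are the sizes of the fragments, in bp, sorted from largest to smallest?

41, 35, 27, 22, 15, 10 bp

SmaI sites (CCCGGG) start at positions 20, 55, 65, 92.
SmaI cuts after base 3 of each site, so after positions 22, 57, 67, 94.
The HindIII site (AAGCTT) starts at position 109.
HindIII cuts after the first base of each site, so after position 109.
Combined cut positions: 22, 57, 67, 94, 109.
Linear molecule, 5 cuts → 6 fragments:
  1–22 → 22 bp
  23–57 → 35 bp
  58–67 → 10 bp
  68–94 → 27 bp
  95–109 → 15 bp
  110–150 → 41 bp
Sorted largest to smallest: 41, 35, 27, 22, 15, 10 bp.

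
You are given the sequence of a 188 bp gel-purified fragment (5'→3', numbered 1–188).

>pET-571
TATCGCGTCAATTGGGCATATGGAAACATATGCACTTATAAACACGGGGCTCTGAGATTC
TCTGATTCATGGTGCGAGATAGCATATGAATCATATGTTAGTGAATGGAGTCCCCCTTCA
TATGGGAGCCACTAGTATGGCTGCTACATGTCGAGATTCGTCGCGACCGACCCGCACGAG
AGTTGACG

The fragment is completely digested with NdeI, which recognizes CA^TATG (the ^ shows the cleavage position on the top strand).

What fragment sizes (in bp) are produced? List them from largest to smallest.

68, 56, 27, 18, 10, 9 bp

NdeI sites (CATATG) start at positions 17, 27, 83, 92, 119.
NdeI cuts after base 2 of each site, so after positions 18, 28, 84, 93, 120.
Linear molecule, 5 cuts → 6 fragments:
  1–18 → 18 bp
  19–28 → 10 bp
  29–84 → 56 bp
  85–93 → 9 bp
  94–120 → 27 bp
  121–188 → 68 bp
Sorted largest to smallest: 68, 56, 27, 18, 10, 9 bp.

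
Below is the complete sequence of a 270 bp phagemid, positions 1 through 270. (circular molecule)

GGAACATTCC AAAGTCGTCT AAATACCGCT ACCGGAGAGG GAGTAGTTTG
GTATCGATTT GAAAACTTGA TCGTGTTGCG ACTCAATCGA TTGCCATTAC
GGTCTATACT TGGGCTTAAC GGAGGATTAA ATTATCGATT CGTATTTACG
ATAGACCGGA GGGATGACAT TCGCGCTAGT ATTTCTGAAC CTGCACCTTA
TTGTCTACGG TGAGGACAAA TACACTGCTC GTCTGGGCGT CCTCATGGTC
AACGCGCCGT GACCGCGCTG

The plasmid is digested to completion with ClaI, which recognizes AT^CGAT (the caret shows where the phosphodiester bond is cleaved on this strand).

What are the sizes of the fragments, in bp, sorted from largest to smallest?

189, 48, 33 bp

ClaI sites (ATCGAT) start at positions 53, 86, 134.
ClaI cuts after base 2 of each site, so after positions 54, 87, 135.
Circular molecule, 3 cuts → 3 fragments:
  55–87 → 33 bp
  88–135 → 48 bp
  136–270 then 1–54 → 135 + 54 = 189 bp
Sorted largest to smallest: 189, 48, 33 bp.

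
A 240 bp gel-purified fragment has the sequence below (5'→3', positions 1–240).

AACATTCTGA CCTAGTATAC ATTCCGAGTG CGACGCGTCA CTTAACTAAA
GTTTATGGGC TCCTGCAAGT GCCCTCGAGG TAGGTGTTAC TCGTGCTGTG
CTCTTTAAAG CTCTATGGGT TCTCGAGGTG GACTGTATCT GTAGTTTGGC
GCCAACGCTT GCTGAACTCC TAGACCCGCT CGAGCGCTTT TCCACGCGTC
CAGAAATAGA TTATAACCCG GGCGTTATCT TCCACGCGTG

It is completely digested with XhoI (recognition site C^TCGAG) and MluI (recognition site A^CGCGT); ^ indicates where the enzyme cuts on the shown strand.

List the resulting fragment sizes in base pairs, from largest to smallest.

XhoI sites (CTCGAG) start at positions 74, 122, 179.
XhoI cuts after the first base of each site, so after positions 74, 122, 179.
MluI sites (ACGCGT) start at positions 33, 194, 234.
MluI cuts after the first base of each site, so after positions 33, 194, 234.
Combined cut positions: 33, 74, 122, 179, 194, 234.
Linear molecule, 6 cuts → 7 fragments:
  1–33 → 33 bp
  34–74 → 41 bp
  75–122 → 48 bp
  123–179 → 57 bp
  180–194 → 15 bp
  195–234 → 40 bp
  235–240 → 6 bp
Sorted largest to smallest: 57, 48, 41, 40, 33, 15, 6 bp.

57, 48, 41, 40, 33, 15, 6 bp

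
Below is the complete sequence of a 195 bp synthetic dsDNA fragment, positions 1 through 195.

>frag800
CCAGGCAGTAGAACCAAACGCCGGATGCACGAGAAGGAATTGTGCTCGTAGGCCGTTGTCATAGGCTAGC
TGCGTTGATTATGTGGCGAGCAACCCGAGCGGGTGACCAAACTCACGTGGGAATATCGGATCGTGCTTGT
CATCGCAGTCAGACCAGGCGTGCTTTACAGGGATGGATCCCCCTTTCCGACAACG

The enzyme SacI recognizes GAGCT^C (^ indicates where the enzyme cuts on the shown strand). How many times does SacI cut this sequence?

No occurrence of GAGCTC is present in the sequence.
SacI does not cut: 0 sites.

0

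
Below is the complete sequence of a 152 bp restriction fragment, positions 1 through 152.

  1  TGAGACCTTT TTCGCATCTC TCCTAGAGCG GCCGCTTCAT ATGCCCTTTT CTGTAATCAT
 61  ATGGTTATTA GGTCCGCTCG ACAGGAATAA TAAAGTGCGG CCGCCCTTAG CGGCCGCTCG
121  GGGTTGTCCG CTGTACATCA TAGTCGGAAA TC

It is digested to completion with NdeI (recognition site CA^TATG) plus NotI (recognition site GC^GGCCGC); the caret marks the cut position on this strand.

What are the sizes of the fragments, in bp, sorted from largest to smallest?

41, 39, 29, 20, 13, 10 bp

NdeI sites (CATATG) start at positions 38, 58.
NdeI cuts after base 2 of each site, so after positions 39, 59.
NotI sites (GCGGCCGC) start at positions 28, 97, 110.
NotI cuts after base 2 of each site, so after positions 29, 98, 111.
Combined cut positions: 29, 39, 59, 98, 111.
Linear molecule, 5 cuts → 6 fragments:
  1–29 → 29 bp
  30–39 → 10 bp
  40–59 → 20 bp
  60–98 → 39 bp
  99–111 → 13 bp
  112–152 → 41 bp
Sorted largest to smallest: 41, 39, 29, 20, 13, 10 bp.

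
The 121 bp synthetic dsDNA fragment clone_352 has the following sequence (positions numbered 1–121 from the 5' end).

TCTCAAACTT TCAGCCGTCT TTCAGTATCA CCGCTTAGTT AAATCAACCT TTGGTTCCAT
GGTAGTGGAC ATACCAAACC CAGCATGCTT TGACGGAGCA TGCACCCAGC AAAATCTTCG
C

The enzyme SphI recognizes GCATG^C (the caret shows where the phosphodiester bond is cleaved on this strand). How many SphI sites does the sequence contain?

2

GCATGC occurs starting at positions 83, 98.
SphI cuts at 2 sites.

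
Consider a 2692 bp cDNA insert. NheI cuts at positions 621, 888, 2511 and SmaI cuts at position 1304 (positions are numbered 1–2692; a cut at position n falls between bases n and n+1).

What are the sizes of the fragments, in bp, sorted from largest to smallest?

Combined cut positions (sorted): 621, 888, 1304, 2511.
Linear molecule, 4 cuts → 5 fragments:
  621 − 0 = 621 bp
  888 − 621 = 267 bp
  1304 − 888 = 416 bp
  2511 − 1304 = 1207 bp
  2692 − 2511 = 181 bp
Sorted largest to smallest: 1207, 621, 416, 267, 181 bp.

1207, 621, 416, 267, 181 bp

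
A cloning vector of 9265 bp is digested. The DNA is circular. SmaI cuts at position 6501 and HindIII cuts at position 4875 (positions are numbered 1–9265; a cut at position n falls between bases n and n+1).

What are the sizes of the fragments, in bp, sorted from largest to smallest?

7639, 1626 bp

Combined cut positions (sorted): 4875, 6501.
Circular molecule, 2 cuts → 2 fragments:
  6501 − 4875 = 1626 bp
  wrap: 9265 − 6501 + 4875 = 7639 bp
Sorted largest to smallest: 7639, 1626 bp.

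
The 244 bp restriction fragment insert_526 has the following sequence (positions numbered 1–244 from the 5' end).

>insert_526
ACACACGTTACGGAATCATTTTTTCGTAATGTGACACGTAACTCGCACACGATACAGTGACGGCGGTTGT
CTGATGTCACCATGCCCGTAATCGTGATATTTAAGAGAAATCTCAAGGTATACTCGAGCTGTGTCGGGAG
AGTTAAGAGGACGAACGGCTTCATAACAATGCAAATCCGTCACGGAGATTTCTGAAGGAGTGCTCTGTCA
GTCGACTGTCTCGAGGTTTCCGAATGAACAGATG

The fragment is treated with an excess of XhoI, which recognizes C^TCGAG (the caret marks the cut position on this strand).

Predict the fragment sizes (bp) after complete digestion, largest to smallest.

XhoI sites (CTCGAG) start at positions 123, 220.
XhoI cuts after the first base of each site, so after positions 123, 220.
Linear molecule, 2 cuts → 3 fragments:
  1–123 → 123 bp
  124–220 → 97 bp
  221–244 → 24 bp
Sorted largest to smallest: 123, 97, 24 bp.

123, 97, 24 bp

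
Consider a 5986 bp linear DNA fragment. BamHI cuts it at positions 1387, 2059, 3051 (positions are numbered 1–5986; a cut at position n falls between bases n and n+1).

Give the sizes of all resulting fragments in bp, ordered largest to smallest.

Linear molecule, 3 cuts → 4 fragments:
  1387 − 0 = 1387 bp
  2059 − 1387 = 672 bp
  3051 − 2059 = 992 bp
  5986 − 3051 = 2935 bp
Sorted largest to smallest: 2935, 1387, 992, 672 bp.

2935, 1387, 992, 672 bp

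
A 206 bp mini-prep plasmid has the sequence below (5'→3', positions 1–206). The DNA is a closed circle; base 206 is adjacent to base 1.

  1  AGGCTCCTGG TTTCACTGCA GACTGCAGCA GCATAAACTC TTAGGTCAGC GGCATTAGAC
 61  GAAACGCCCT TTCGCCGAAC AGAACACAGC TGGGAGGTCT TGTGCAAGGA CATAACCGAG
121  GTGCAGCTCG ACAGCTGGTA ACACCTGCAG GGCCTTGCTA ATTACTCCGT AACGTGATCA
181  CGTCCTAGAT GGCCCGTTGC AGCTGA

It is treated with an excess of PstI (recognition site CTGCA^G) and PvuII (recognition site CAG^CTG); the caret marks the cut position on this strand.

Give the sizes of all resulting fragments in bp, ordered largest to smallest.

62, 53, 45, 24, 15, 7 bp

PstI sites (CTGCAG) start at positions 16, 23, 145.
PstI cuts after base 5 of each site (before the last base), so after positions 20, 27, 149.
PvuII sites (CAGCTG) start at positions 87, 132, 200.
PvuII cuts after base 3 of each site, so after positions 89, 134, 202.
Combined cut positions: 20, 27, 89, 134, 149, 202.
Circular molecule, 6 cuts → 6 fragments:
  21–27 → 7 bp
  28–89 → 62 bp
  90–134 → 45 bp
  135–149 → 15 bp
  150–202 → 53 bp
  203–206 then 1–20 → 4 + 20 = 24 bp
Sorted largest to smallest: 62, 53, 45, 24, 15, 7 bp.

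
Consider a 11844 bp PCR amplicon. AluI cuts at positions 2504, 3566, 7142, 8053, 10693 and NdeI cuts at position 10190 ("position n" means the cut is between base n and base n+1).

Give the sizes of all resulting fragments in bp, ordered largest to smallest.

3576, 2504, 2137, 1151, 1062, 911, 503 bp

Combined cut positions (sorted): 2504, 3566, 7142, 8053, 10190, 10693.
Linear molecule, 6 cuts → 7 fragments:
  2504 − 0 = 2504 bp
  3566 − 2504 = 1062 bp
  7142 − 3566 = 3576 bp
  8053 − 7142 = 911 bp
  10190 − 8053 = 2137 bp
  10693 − 10190 = 503 bp
  11844 − 10693 = 1151 bp
Sorted largest to smallest: 3576, 2504, 2137, 1151, 1062, 911, 503 bp.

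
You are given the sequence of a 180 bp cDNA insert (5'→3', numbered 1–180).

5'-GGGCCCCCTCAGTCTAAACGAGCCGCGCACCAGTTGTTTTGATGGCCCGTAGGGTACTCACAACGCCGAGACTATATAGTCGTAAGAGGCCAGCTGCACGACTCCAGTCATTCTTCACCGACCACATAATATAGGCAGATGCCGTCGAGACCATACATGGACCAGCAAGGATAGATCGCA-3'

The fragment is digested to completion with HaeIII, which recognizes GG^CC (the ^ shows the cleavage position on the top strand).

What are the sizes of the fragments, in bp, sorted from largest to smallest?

91, 44, 42, 3 bp

HaeIII sites (GGCC) start at positions 2, 44, 88.
HaeIII cuts after base 2 of each site, so after positions 3, 45, 89.
Linear molecule, 3 cuts → 4 fragments:
  1–3 → 3 bp
  4–45 → 42 bp
  46–89 → 44 bp
  90–180 → 91 bp
Sorted largest to smallest: 91, 44, 42, 3 bp.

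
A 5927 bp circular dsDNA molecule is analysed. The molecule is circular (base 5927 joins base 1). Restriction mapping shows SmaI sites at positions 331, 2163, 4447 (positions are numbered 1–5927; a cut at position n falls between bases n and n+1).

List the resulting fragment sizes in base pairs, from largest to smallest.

Circular molecule, 3 cuts → 3 fragments:
  2163 − 331 = 1832 bp
  4447 − 2163 = 2284 bp
  wrap: 5927 − 4447 + 331 = 1811 bp
Sorted largest to smallest: 2284, 1832, 1811 bp.

2284, 1832, 1811 bp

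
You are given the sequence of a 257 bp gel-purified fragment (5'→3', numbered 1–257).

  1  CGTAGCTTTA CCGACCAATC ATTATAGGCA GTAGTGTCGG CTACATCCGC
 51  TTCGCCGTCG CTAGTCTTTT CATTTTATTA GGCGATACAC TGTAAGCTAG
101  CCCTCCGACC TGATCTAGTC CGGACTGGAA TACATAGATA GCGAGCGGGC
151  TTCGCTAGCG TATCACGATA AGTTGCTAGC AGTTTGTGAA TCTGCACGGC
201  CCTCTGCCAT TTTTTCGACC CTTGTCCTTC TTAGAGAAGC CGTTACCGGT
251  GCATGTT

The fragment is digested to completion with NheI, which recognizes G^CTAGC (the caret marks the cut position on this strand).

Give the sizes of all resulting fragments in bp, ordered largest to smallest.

NheI sites (GCTAGC) start at positions 96, 154, 175.
NheI cuts after the first base of each site, so after positions 96, 154, 175.
Linear molecule, 3 cuts → 4 fragments:
  1–96 → 96 bp
  97–154 → 58 bp
  155–175 → 21 bp
  176–257 → 82 bp
Sorted largest to smallest: 96, 82, 58, 21 bp.

96, 82, 58, 21 bp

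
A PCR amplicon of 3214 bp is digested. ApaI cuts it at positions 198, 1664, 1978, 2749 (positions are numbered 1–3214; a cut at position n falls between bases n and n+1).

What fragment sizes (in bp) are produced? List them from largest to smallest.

Linear molecule, 4 cuts → 5 fragments:
  198 − 0 = 198 bp
  1664 − 198 = 1466 bp
  1978 − 1664 = 314 bp
  2749 − 1978 = 771 bp
  3214 − 2749 = 465 bp
Sorted largest to smallest: 1466, 771, 465, 314, 198 bp.

1466, 771, 465, 314, 198 bp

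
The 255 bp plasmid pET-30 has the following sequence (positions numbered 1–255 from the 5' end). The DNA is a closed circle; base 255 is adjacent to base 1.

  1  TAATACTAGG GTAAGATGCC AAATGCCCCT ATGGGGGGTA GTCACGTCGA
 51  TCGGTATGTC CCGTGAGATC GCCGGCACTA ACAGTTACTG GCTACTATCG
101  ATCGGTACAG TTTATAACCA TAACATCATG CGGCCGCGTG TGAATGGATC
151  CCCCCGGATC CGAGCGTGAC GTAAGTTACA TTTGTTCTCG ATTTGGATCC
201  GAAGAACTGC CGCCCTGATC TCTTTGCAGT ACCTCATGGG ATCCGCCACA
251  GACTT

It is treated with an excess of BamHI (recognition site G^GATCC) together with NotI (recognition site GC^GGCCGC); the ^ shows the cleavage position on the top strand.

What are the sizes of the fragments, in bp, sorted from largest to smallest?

BamHI sites (GGATCC) start at positions 146, 156, 195, 239.
BamHI cuts after the first base of each site, so after positions 146, 156, 195, 239.
The NotI site (GCGGCCGC) starts at position 130.
NotI cuts after base 2 of each site, so after position 131.
Combined cut positions: 131, 146, 156, 195, 239.
Circular molecule, 5 cuts → 5 fragments:
  132–146 → 15 bp
  147–156 → 10 bp
  157–195 → 39 bp
  196–239 → 44 bp
  240–255 then 1–131 → 16 + 131 = 147 bp
Sorted largest to smallest: 147, 44, 39, 15, 10 bp.

147, 44, 39, 15, 10 bp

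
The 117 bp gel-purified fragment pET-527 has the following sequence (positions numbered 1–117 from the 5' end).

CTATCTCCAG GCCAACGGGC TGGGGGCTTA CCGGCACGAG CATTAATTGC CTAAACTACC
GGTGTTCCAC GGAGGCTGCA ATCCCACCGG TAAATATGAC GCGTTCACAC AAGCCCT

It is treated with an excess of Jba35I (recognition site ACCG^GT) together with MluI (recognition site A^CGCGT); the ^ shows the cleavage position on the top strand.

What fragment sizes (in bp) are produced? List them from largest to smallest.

Jba35I sites (ACCGGT) start at positions 58, 86.
Jba35I cuts after base 4 of each site, so after positions 61, 89.
The MluI site (ACGCGT) starts at position 99.
MluI cuts after the first base of each site, so after position 99.
Combined cut positions: 61, 89, 99.
Linear molecule, 3 cuts → 4 fragments:
  1–61 → 61 bp
  62–89 → 28 bp
  90–99 → 10 bp
  100–117 → 18 bp
Sorted largest to smallest: 61, 28, 18, 10 bp.

61, 28, 18, 10 bp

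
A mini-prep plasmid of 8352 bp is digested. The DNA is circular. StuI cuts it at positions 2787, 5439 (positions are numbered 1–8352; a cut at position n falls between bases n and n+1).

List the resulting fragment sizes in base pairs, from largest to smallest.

5700, 2652 bp

Circular molecule, 2 cuts → 2 fragments:
  5439 − 2787 = 2652 bp
  wrap: 8352 − 5439 + 2787 = 5700 bp
Sorted largest to smallest: 5700, 2652 bp.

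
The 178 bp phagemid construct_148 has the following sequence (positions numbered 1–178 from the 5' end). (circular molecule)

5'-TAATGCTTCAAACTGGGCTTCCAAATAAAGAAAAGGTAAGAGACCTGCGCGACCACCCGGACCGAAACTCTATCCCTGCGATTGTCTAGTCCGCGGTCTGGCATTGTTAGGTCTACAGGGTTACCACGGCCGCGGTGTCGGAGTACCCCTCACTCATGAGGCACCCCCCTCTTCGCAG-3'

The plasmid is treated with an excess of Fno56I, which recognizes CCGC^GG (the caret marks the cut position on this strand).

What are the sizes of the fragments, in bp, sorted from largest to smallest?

Fno56I sites (CCGCGG) start at positions 91, 130.
Fno56I cuts after base 4 of each site, so after positions 94, 133.
Circular molecule, 2 cuts → 2 fragments:
  95–133 → 39 bp
  134–178 then 1–94 → 45 + 94 = 139 bp
Sorted largest to smallest: 139, 39 bp.

139, 39 bp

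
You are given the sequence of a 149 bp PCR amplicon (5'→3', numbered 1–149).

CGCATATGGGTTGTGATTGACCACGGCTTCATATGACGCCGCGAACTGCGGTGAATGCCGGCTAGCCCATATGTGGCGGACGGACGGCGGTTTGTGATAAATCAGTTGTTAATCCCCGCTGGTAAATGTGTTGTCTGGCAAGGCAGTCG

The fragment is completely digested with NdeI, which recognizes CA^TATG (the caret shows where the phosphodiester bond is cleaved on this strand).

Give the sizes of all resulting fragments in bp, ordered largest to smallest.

NdeI sites (CATATG) start at positions 3, 30, 68.
NdeI cuts after base 2 of each site, so after positions 4, 31, 69.
Linear molecule, 3 cuts → 4 fragments:
  1–4 → 4 bp
  5–31 → 27 bp
  32–69 → 38 bp
  70–149 → 80 bp
Sorted largest to smallest: 80, 38, 27, 4 bp.

80, 38, 27, 4 bp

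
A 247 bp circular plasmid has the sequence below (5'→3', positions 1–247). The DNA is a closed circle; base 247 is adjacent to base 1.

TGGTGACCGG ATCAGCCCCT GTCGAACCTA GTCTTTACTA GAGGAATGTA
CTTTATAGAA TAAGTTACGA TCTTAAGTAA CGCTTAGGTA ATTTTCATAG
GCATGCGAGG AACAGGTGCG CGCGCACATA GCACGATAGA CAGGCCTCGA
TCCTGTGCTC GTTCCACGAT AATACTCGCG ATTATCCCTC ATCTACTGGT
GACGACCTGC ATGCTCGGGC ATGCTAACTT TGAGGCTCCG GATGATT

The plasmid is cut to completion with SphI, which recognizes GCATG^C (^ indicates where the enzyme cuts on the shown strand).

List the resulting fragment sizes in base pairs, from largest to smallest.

129, 108, 10 bp

SphI sites (GCATGC) start at positions 101, 209, 219.
SphI cuts after base 5 of each site (before the last base), so after positions 105, 213, 223.
Circular molecule, 3 cuts → 3 fragments:
  106–213 → 108 bp
  214–223 → 10 bp
  224–247 then 1–105 → 24 + 105 = 129 bp
Sorted largest to smallest: 129, 108, 10 bp.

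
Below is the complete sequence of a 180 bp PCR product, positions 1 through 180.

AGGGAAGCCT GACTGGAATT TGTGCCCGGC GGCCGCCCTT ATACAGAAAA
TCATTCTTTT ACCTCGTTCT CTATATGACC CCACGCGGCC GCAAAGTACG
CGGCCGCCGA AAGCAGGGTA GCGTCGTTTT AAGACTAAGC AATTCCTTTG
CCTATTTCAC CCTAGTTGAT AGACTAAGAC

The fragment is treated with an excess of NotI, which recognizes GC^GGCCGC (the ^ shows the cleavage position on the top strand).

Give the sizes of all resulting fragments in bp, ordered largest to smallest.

79, 56, 30, 15 bp

NotI sites (GCGGCCGC) start at positions 29, 85, 100.
NotI cuts after base 2 of each site, so after positions 30, 86, 101.
Linear molecule, 3 cuts → 4 fragments:
  1–30 → 30 bp
  31–86 → 56 bp
  87–101 → 15 bp
  102–180 → 79 bp
Sorted largest to smallest: 79, 56, 30, 15 bp.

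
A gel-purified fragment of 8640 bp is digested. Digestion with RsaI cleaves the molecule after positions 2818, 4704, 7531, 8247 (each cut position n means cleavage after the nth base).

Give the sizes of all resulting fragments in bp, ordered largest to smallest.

2827, 2818, 1886, 716, 393 bp

Linear molecule, 4 cuts → 5 fragments:
  2818 − 0 = 2818 bp
  4704 − 2818 = 1886 bp
  7531 − 4704 = 2827 bp
  8247 − 7531 = 716 bp
  8640 − 8247 = 393 bp
Sorted largest to smallest: 2827, 2818, 1886, 716, 393 bp.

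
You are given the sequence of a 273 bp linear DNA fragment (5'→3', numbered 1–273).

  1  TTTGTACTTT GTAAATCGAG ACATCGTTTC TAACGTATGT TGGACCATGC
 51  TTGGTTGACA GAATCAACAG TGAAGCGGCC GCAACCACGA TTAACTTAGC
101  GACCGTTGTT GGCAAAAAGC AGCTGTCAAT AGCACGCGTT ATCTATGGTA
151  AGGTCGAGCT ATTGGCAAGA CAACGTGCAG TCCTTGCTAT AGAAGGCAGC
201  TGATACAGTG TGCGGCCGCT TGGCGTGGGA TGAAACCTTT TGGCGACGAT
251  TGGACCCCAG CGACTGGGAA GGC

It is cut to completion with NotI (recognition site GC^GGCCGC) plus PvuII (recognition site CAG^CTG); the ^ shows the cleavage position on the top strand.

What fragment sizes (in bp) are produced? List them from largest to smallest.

77, 76, 60, 46, 14 bp

NotI sites (GCGGCCGC) start at positions 75, 212.
NotI cuts after base 2 of each site, so after positions 76, 213.
PvuII sites (CAGCTG) start at positions 120, 197.
PvuII cuts after base 3 of each site, so after positions 122, 199.
Combined cut positions: 76, 122, 199, 213.
Linear molecule, 4 cuts → 5 fragments:
  1–76 → 76 bp
  77–122 → 46 bp
  123–199 → 77 bp
  200–213 → 14 bp
  214–273 → 60 bp
Sorted largest to smallest: 77, 76, 60, 46, 14 bp.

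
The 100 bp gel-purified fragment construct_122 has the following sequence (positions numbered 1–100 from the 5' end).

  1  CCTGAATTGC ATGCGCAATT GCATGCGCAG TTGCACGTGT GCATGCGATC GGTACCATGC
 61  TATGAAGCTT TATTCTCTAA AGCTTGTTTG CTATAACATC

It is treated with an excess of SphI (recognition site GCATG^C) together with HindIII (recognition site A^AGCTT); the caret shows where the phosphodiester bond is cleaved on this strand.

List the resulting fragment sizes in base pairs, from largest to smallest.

SphI sites (GCATGC) start at positions 9, 21, 41.
SphI cuts after base 5 of each site (before the last base), so after positions 13, 25, 45.
HindIII sites (AAGCTT) start at positions 65, 80.
HindIII cuts after the first base of each site, so after positions 65, 80.
Combined cut positions: 13, 25, 45, 65, 80.
Linear molecule, 5 cuts → 6 fragments:
  1–13 → 13 bp
  14–25 → 12 bp
  26–45 → 20 bp
  46–65 → 20 bp
  66–80 → 15 bp
  81–100 → 20 bp
Sorted largest to smallest: 20, 20, 20, 15, 13, 12 bp.

20, 20, 20, 15, 13, 12 bp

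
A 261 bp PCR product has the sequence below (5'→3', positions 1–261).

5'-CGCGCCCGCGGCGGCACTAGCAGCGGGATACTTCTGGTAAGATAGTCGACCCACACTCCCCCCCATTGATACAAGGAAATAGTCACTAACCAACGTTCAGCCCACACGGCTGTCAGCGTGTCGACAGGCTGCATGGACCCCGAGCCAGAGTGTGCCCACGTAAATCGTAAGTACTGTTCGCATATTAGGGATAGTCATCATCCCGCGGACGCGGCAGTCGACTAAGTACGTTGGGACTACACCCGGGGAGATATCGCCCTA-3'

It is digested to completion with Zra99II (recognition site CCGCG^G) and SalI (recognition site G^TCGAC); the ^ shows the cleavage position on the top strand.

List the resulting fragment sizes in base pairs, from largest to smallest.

87, 75, 44, 35, 10, 10 bp

Zra99II sites (CCGCGG) start at positions 6, 203.
Zra99II cuts after base 5 of each site (before the last base), so after positions 10, 207.
SalI sites (GTCGAC) start at positions 45, 120, 217.
SalI cuts after the first base of each site, so after positions 45, 120, 217.
Combined cut positions: 10, 45, 120, 207, 217.
Linear molecule, 5 cuts → 6 fragments:
  1–10 → 10 bp
  11–45 → 35 bp
  46–120 → 75 bp
  121–207 → 87 bp
  208–217 → 10 bp
  218–261 → 44 bp
Sorted largest to smallest: 87, 75, 44, 35, 10, 10 bp.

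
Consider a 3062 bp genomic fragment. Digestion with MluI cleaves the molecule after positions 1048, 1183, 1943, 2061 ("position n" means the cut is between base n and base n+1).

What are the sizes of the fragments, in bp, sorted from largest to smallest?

Linear molecule, 4 cuts → 5 fragments:
  1048 − 0 = 1048 bp
  1183 − 1048 = 135 bp
  1943 − 1183 = 760 bp
  2061 − 1943 = 118 bp
  3062 − 2061 = 1001 bp
Sorted largest to smallest: 1048, 1001, 760, 135, 118 bp.

1048, 1001, 760, 135, 118 bp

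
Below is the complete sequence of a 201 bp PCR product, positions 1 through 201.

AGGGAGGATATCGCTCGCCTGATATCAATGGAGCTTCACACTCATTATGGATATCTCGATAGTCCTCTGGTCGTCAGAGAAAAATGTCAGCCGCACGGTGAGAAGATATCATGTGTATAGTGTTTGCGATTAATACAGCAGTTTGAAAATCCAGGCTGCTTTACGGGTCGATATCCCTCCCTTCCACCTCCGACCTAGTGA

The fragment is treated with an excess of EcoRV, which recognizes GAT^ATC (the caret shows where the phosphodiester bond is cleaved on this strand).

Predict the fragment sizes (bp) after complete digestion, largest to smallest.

EcoRV sites (GATATC) start at positions 7, 21, 50, 105, 170.
EcoRV cuts after base 3 of each site, so after positions 9, 23, 52, 107, 172.
Linear molecule, 5 cuts → 6 fragments:
  1–9 → 9 bp
  10–23 → 14 bp
  24–52 → 29 bp
  53–107 → 55 bp
  108–172 → 65 bp
  173–201 → 29 bp
Sorted largest to smallest: 65, 55, 29, 29, 14, 9 bp.

65, 55, 29, 29, 14, 9 bp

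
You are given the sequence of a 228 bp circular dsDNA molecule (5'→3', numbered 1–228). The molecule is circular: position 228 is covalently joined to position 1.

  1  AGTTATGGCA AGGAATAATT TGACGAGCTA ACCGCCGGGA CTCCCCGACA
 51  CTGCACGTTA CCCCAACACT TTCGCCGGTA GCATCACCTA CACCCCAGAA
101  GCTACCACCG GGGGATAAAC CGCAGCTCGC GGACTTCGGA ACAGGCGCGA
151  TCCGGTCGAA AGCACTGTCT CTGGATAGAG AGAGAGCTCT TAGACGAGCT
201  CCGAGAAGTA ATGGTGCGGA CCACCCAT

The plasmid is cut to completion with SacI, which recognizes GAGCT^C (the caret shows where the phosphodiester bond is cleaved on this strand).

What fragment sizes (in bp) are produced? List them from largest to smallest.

216, 12 bp

SacI sites (GAGCTC) start at positions 184, 196.
SacI cuts after base 5 of each site (before the last base), so after positions 188, 200.
Circular molecule, 2 cuts → 2 fragments:
  189–200 → 12 bp
  201–228 then 1–188 → 28 + 188 = 216 bp
Sorted largest to smallest: 216, 12 bp.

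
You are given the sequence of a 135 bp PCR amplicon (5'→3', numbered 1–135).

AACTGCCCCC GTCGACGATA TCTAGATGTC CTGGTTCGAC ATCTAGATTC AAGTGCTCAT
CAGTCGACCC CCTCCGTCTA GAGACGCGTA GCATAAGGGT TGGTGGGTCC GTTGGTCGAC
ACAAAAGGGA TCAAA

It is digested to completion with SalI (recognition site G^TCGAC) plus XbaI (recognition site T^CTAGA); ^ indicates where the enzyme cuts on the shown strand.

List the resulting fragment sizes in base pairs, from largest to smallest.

SalI sites (GTCGAC) start at positions 11, 63, 115.
SalI cuts after the first base of each site, so after positions 11, 63, 115.
XbaI sites (TCTAGA) start at positions 21, 42, 77.
XbaI cuts after the first base of each site, so after positions 21, 42, 77.
Combined cut positions: 11, 21, 42, 63, 77, 115.
Linear molecule, 6 cuts → 7 fragments:
  1–11 → 11 bp
  12–21 → 10 bp
  22–42 → 21 bp
  43–63 → 21 bp
  64–77 → 14 bp
  78–115 → 38 bp
  116–135 → 20 bp
Sorted largest to smallest: 38, 21, 21, 20, 14, 11, 10 bp.

38, 21, 21, 20, 14, 11, 10 bp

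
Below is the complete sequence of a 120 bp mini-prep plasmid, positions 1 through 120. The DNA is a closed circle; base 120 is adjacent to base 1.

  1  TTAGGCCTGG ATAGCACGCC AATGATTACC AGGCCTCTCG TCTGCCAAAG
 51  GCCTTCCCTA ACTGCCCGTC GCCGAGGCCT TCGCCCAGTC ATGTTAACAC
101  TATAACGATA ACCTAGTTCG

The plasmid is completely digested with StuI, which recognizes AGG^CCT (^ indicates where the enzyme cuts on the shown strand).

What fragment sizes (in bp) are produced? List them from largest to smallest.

StuI sites (AGGCCT) start at positions 3, 31, 49, 75.
StuI cuts after base 3 of each site, so after positions 5, 33, 51, 77.
Circular molecule, 4 cuts → 4 fragments:
  6–33 → 28 bp
  34–51 → 18 bp
  52–77 → 26 bp
  78–120 then 1–5 → 43 + 5 = 48 bp
Sorted largest to smallest: 48, 28, 26, 18 bp.

48, 28, 26, 18 bp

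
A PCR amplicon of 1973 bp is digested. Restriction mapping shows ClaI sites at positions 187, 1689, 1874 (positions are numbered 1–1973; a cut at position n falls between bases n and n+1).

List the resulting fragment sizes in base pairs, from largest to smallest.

Linear molecule, 3 cuts → 4 fragments:
  187 − 0 = 187 bp
  1689 − 187 = 1502 bp
  1874 − 1689 = 185 bp
  1973 − 1874 = 99 bp
Sorted largest to smallest: 1502, 187, 185, 99 bp.

1502, 187, 185, 99 bp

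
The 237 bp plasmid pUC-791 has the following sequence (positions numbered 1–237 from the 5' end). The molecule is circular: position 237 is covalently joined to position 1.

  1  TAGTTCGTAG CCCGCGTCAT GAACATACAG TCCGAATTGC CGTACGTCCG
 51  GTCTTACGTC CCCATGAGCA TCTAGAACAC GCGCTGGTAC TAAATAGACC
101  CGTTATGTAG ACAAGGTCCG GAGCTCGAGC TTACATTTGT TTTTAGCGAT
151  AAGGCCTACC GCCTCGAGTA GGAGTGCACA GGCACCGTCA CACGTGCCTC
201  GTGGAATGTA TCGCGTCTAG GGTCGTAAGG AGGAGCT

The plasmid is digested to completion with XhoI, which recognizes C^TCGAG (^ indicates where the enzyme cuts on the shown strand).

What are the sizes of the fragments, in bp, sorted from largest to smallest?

XhoI sites (CTCGAG) start at positions 124, 163.
XhoI cuts after the first base of each site, so after positions 124, 163.
Circular molecule, 2 cuts → 2 fragments:
  125–163 → 39 bp
  164–237 then 1–124 → 74 + 124 = 198 bp
Sorted largest to smallest: 198, 39 bp.

198, 39 bp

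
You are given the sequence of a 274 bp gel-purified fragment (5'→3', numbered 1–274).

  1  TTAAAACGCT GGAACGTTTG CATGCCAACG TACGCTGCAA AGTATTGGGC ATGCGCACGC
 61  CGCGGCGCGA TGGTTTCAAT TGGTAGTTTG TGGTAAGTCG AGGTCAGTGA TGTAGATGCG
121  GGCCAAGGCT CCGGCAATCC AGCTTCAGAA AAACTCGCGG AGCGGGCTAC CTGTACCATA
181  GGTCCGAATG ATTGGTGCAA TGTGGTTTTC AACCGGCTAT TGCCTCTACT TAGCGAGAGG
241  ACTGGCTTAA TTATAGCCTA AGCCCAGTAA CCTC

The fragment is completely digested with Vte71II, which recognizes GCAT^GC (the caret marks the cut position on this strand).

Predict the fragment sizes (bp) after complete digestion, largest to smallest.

222, 29, 23 bp

Vte71II sites (GCATGC) start at positions 20, 49.
Vte71II cuts after base 4 of each site, so after positions 23, 52.
Linear molecule, 2 cuts → 3 fragments:
  1–23 → 23 bp
  24–52 → 29 bp
  53–274 → 222 bp
Sorted largest to smallest: 222, 29, 23 bp.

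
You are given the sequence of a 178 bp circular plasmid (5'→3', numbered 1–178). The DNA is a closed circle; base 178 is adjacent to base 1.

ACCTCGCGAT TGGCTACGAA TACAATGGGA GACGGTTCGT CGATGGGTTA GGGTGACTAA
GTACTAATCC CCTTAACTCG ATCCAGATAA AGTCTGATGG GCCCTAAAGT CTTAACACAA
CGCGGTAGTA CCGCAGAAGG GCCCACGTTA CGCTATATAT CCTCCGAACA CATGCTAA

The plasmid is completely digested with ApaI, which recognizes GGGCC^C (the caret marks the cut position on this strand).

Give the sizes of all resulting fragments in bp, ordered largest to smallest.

ApaI sites (GGGCCC) start at positions 99, 139.
ApaI cuts after base 5 of each site (before the last base), so after positions 103, 143.
Circular molecule, 2 cuts → 2 fragments:
  104–143 → 40 bp
  144–178 then 1–103 → 35 + 103 = 138 bp
Sorted largest to smallest: 138, 40 bp.

138, 40 bp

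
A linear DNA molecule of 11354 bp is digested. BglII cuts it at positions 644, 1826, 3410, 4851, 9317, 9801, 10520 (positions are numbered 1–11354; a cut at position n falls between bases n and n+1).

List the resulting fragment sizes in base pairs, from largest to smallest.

Linear molecule, 7 cuts → 8 fragments:
  644 − 0 = 644 bp
  1826 − 644 = 1182 bp
  3410 − 1826 = 1584 bp
  4851 − 3410 = 1441 bp
  9317 − 4851 = 4466 bp
  9801 − 9317 = 484 bp
  10520 − 9801 = 719 bp
  11354 − 10520 = 834 bp
Sorted largest to smallest: 4466, 1584, 1441, 1182, 834, 719, 644, 484 bp.

4466, 1584, 1441, 1182, 834, 719, 644, 484 bp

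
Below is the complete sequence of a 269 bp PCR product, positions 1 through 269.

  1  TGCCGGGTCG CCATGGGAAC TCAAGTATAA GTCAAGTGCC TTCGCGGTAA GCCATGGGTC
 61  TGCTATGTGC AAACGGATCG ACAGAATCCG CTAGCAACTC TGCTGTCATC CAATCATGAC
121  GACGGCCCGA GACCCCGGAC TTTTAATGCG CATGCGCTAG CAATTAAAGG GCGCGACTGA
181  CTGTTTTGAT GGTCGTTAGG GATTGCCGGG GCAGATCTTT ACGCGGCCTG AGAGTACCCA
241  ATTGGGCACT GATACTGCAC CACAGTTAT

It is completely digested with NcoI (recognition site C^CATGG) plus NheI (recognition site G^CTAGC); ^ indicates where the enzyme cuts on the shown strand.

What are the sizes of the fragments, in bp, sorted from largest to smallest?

113, 66, 41, 38, 11 bp

NcoI sites (CCATGG) start at positions 11, 52.
NcoI cuts after the first base of each site, so after positions 11, 52.
NheI sites (GCTAGC) start at positions 90, 156.
NheI cuts after the first base of each site, so after positions 90, 156.
Combined cut positions: 11, 52, 90, 156.
Linear molecule, 4 cuts → 5 fragments:
  1–11 → 11 bp
  12–52 → 41 bp
  53–90 → 38 bp
  91–156 → 66 bp
  157–269 → 113 bp
Sorted largest to smallest: 113, 66, 41, 38, 11 bp.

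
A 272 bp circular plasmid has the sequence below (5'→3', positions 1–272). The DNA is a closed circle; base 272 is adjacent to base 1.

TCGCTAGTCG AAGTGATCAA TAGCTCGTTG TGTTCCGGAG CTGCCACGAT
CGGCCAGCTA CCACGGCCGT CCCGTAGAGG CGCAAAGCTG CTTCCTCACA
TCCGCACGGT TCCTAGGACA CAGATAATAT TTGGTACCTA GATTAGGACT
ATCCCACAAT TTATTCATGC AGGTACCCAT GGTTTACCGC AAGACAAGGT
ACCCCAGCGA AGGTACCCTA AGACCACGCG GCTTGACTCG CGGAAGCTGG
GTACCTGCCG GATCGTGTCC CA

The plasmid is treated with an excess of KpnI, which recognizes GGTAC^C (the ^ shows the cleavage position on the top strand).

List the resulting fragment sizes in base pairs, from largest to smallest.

155, 39, 38, 26, 14 bp

KpnI sites (GGTACC) start at positions 133, 172, 198, 212, 250.
KpnI cuts after base 5 of each site (before the last base), so after positions 137, 176, 202, 216, 254.
Circular molecule, 5 cuts → 5 fragments:
  138–176 → 39 bp
  177–202 → 26 bp
  203–216 → 14 bp
  217–254 → 38 bp
  255–272 then 1–137 → 18 + 137 = 155 bp
Sorted largest to smallest: 155, 39, 38, 26, 14 bp.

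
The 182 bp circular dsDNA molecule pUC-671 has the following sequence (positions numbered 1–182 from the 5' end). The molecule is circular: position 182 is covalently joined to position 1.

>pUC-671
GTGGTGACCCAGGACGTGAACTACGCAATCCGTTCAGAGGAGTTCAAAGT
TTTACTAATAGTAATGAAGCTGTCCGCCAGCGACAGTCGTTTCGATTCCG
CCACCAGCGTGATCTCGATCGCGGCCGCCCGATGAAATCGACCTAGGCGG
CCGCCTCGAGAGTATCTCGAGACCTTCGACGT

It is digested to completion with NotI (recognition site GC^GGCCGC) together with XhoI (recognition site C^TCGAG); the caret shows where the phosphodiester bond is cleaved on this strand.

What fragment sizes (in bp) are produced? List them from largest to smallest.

138, 26, 11, 7 bp

NotI sites (GCGGCCGC) start at positions 121, 147.
NotI cuts after base 2 of each site, so after positions 122, 148.
XhoI sites (CTCGAG) start at positions 155, 166.
XhoI cuts after the first base of each site, so after positions 155, 166.
Combined cut positions: 122, 148, 155, 166.
Circular molecule, 4 cuts → 4 fragments:
  123–148 → 26 bp
  149–155 → 7 bp
  156–166 → 11 bp
  167–182 then 1–122 → 16 + 122 = 138 bp
Sorted largest to smallest: 138, 26, 11, 7 bp.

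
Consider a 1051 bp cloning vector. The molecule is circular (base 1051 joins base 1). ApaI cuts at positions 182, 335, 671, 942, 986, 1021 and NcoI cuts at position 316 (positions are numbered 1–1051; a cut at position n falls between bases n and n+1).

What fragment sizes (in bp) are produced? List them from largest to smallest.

336, 271, 212, 134, 44, 35, 19 bp

Combined cut positions (sorted): 182, 316, 335, 671, 942, 986, 1021.
Circular molecule, 7 cuts → 7 fragments:
  316 − 182 = 134 bp
  335 − 316 = 19 bp
  671 − 335 = 336 bp
  942 − 671 = 271 bp
  986 − 942 = 44 bp
  1021 − 986 = 35 bp
  wrap: 1051 − 1021 + 182 = 212 bp
Sorted largest to smallest: 336, 271, 212, 134, 44, 35, 19 bp.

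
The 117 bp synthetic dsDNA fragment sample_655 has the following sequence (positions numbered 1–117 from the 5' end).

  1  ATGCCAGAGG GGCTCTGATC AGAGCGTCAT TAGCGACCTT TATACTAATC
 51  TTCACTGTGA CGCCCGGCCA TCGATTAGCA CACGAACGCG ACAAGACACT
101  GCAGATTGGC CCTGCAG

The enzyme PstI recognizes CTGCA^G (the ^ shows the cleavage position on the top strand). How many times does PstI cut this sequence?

2

CTGCAG occurs starting at positions 99, 112.
PstI cuts at 2 sites.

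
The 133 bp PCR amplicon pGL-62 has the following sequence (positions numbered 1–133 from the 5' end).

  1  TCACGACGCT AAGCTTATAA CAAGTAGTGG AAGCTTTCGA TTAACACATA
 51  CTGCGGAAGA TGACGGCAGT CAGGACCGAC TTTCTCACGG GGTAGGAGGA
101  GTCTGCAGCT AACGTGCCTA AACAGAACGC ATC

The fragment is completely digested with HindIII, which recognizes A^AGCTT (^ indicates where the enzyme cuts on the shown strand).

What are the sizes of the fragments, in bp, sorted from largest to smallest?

HindIII sites (AAGCTT) start at positions 11, 31.
HindIII cuts after the first base of each site, so after positions 11, 31.
Linear molecule, 2 cuts → 3 fragments:
  1–11 → 11 bp
  12–31 → 20 bp
  32–133 → 102 bp
Sorted largest to smallest: 102, 20, 11 bp.

102, 20, 11 bp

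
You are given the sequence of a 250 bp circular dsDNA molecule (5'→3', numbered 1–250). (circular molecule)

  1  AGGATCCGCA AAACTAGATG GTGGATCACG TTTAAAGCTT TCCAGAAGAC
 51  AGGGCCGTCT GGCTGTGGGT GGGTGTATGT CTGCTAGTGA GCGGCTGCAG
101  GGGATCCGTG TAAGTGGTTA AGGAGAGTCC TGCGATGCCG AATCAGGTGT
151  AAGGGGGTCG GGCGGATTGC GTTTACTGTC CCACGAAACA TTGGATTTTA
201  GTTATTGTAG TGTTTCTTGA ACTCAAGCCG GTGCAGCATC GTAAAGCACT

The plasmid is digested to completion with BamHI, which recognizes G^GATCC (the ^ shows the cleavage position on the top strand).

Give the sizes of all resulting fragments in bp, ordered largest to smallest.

150, 100 bp

BamHI sites (GGATCC) start at positions 2, 102.
BamHI cuts after the first base of each site, so after positions 2, 102.
Circular molecule, 2 cuts → 2 fragments:
  3–102 → 100 bp
  103–250 then 1–2 → 148 + 2 = 150 bp
Sorted largest to smallest: 150, 100 bp.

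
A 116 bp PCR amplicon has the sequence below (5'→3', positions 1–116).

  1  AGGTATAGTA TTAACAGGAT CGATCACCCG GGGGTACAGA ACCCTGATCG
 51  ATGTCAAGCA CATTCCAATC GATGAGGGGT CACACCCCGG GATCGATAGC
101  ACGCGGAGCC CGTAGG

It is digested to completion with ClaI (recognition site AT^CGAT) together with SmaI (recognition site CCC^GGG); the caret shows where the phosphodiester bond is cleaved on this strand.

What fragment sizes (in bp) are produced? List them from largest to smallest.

ClaI sites (ATCGAT) start at positions 19, 47, 68, 92.
ClaI cuts after base 2 of each site, so after positions 20, 48, 69, 93.
SmaI sites (CCCGGG) start at positions 27, 86.
SmaI cuts after base 3 of each site, so after positions 29, 88.
Combined cut positions: 20, 29, 48, 69, 88, 93.
Linear molecule, 6 cuts → 7 fragments:
  1–20 → 20 bp
  21–29 → 9 bp
  30–48 → 19 bp
  49–69 → 21 bp
  70–88 → 19 bp
  89–93 → 5 bp
  94–116 → 23 bp
Sorted largest to smallest: 23, 21, 20, 19, 19, 9, 5 bp.

23, 21, 20, 19, 19, 9, 5 bp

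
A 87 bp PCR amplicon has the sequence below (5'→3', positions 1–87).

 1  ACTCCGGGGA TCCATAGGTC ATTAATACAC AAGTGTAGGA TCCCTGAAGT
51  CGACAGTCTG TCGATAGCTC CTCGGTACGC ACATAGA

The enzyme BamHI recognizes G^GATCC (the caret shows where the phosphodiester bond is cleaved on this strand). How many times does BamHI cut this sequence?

2

GGATCC occurs starting at positions 8, 38.
BamHI cuts at 2 sites.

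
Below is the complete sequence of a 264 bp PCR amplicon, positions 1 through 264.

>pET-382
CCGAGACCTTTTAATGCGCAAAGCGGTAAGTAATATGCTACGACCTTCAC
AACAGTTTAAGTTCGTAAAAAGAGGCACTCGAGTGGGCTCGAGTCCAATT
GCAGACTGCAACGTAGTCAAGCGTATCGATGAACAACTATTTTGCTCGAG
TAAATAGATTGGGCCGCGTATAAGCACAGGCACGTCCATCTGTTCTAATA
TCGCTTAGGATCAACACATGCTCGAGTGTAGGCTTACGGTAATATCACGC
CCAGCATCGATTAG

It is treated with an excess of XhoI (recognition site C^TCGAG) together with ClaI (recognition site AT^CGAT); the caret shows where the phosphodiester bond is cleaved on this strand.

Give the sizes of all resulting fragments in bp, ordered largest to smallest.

78, 76, 38, 36, 19, 10, 7 bp

XhoI sites (CTCGAG) start at positions 78, 88, 145, 221.
XhoI cuts after the first base of each site, so after positions 78, 88, 145, 221.
ClaI sites (ATCGAT) start at positions 125, 256.
ClaI cuts after base 2 of each site, so after positions 126, 257.
Combined cut positions: 78, 88, 126, 145, 221, 257.
Linear molecule, 6 cuts → 7 fragments:
  1–78 → 78 bp
  79–88 → 10 bp
  89–126 → 38 bp
  127–145 → 19 bp
  146–221 → 76 bp
  222–257 → 36 bp
  258–264 → 7 bp
Sorted largest to smallest: 78, 76, 38, 36, 19, 10, 7 bp.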